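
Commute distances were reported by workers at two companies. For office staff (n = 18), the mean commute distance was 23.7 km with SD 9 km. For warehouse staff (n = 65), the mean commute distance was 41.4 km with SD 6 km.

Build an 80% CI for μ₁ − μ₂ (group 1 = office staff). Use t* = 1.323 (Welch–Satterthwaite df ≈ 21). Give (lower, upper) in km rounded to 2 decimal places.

(-20.67, -14.73)

Standard errors of each mean: 9/√18 = 2.1213 and 6/√65 = 0.7442.
SE(x̄₁ − x̄₂) = √(2.1213² + 0.7442²) = 2.2481 for independent samples with unequal variances.
With t* = 1.323, the margin is 1.323 × 2.2481 = 2.9742.
x̄₁ − x̄₂ = 23.7 − 41.4 = -17.7000; the interval is -17.7000 ± 2.9742 = (-20.67, -14.73).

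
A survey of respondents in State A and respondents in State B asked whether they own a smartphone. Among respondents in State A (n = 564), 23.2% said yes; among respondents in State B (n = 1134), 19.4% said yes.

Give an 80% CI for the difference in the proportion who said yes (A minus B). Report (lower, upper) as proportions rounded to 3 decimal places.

SE₁ = √(p̂₁(1−p̂₁)/n₁) = √(0.2320·0.7680/564) = 0.01777; SE₂ = √(0.1940·0.8060/1134) = 0.01174.
Independent samples: SE of the difference = √(SE₁² + SE₂²) = √(0.0003157729 + 0.0001378276) = 0.02130.
z* for 80% confidence is 1.282, so the margin of error is 1.282 × 0.02130 = 0.02731.
Point estimate p̂₁ − p̂₂ = 0.2320 − 0.1940 = 0.0380.
0.0380 ± 0.02731 → (0.011, 0.065).

(0.011, 0.065)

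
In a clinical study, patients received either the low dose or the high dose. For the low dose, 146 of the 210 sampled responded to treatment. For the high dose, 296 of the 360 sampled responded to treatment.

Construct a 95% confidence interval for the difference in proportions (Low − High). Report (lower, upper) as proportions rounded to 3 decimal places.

(-0.201, -0.053)

p̂₁ = 146/210 = 0.6952 and p̂₂ = 296/360 = 0.8222.
SE₁ = √(p̂₁(1−p̂₁)/n₁) = √(0.6952·0.3048/210) = 0.03177; SE₂ = √(0.8222·0.1778/360) = 0.02015.
Independent samples: SE of the difference = √(SE₁² + SE₂²) = √(0.0010093329 + 0.0004060225) = 0.03762.
z* for 95% confidence is 1.960, so the margin of error is 1.960 × 0.03762 = 0.07374.
Point estimate p̂₁ − p̂₂ = 0.6952 − 0.8222 = -0.1270.
-0.1270 ± 0.07374 → (-0.201, -0.053).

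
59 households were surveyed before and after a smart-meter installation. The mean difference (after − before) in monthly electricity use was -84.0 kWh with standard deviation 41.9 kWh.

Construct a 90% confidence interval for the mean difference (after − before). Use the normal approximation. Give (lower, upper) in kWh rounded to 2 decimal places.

(-92.97, -75.03)

This is a matched-pairs design, so SE = s_d/√n = 41.9/√59 = 5.4549.
Margin = 1.645 × 5.4549 = 8.9733; the interval is -84.0 ± 8.9733 = (-92.97, -75.03).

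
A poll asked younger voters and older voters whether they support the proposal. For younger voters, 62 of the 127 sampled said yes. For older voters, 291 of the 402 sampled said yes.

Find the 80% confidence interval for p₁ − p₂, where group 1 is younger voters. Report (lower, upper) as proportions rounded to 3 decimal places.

First, p̂₁ = 62/127 = 0.4882; p̂₂ = 291/402 = 0.7239.
The two standard errors are √(0.4882×0.5118/127) = 0.04436 and √(0.7239×0.2761/402) = 0.02230.
Because the samples are independent, SE_diff = √(0.04436² + 0.02230²) = 0.04965.
Using z* = 1.282 for 80%, ME = 1.282 × 0.04965 = 0.06365.
p̂₁ − p̂₂ = -0.2357; interval -0.2357 ± 0.06365 gives (-0.299, -0.172).

(-0.299, -0.172)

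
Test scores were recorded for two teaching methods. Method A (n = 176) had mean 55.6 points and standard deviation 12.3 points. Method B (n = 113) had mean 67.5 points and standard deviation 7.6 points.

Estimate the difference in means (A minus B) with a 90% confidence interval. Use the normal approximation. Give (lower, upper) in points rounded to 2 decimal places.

(-13.83, -9.97)

Per-group SEs: s₁/√n₁ = 12.3/√176 = 0.9271, s₂/√n₂ = 7.6/√113 = 0.7149.
Unpooled SE of the difference: √(0.85951441 + 0.51108201) = 1.1707.
Margin of error = z* · SE = 1.645 × 1.1707 = 1.9258.
x̄₁ − x̄₂ = 55.6 − 67.5 = -11.9000.
CI: -11.9000 ± 1.9258 = (-13.83, -9.97).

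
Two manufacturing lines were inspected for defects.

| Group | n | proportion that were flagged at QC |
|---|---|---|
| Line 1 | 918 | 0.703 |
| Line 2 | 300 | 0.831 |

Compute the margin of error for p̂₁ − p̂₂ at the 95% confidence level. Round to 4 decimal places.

0.0517

Each SE is √(p̂(1−p̂)/n): √(0.7030·0.2970/918) = 0.01508 and √(0.8310·0.1690/300) = 0.02164.
SE(p̂₁ − p̂₂) = √(SE₁² + SE₂²) = √(0.0002274064 + 0.0004682896) = 0.02638, since the two samples are independent.
At 95% confidence z* = 1.960; margin = 1.960 × 0.02638 = 0.05170.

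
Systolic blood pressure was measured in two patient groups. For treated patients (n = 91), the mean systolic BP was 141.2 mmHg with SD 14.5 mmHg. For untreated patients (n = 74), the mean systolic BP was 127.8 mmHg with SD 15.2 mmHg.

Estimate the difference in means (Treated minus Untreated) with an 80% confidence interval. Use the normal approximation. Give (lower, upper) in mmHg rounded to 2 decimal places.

Standard errors of each mean: 14.5/√91 = 1.5200 and 15.2/√74 = 1.7670.
SE(x̄₁ − x̄₂) = √(1.5200² + 1.7670²) = 2.3308 for independent samples with unequal variances.
With z* = 1.282, the margin is 1.282 × 2.3308 = 2.9881.
x̄₁ − x̄₂ = 141.2 − 127.8 = 13.4000; the interval is 13.4000 ± 2.9881 = (10.41, 16.39).

(10.41, 16.39)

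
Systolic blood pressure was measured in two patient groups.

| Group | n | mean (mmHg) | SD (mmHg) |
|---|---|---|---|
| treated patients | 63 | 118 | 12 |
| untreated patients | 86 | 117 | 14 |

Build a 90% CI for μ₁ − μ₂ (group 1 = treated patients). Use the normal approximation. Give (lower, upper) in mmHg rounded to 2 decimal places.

(-2.51, 4.51)

SE₁ = s₁/√n₁ = 12/√63 = 1.5119; SE₂ = 14/√86 = 1.5097.
Independent samples, unequal variances: SE_diff = √(SE₁² + SE₂²) = √(2.28584161 + 2.27919409) = 2.1366.
z* = 1.645, so margin of error = 1.645 × 2.1366 = 3.5147.
Difference in means = 118 − 117 = 1.0000.
1.0000 ± 3.5147 → (-2.51, 4.51).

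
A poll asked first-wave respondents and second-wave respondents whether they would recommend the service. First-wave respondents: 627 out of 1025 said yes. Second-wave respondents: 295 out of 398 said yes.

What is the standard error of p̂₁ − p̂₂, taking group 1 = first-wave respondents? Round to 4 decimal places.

Sample proportions: 627/1025 = 0.6117, 295/398 = 0.7412.
Each SE is √(p̂(1−p̂)/n): √(0.6117·0.3883/1025) = 0.01522 and √(0.7412·0.2588/398) = 0.02195.
SE(p̂₁ − p̂₂) = √(SE₁² + SE₂²) = √(0.0002316484 + 0.0004818025) = 0.02671, since the two samples are independent.

0.0267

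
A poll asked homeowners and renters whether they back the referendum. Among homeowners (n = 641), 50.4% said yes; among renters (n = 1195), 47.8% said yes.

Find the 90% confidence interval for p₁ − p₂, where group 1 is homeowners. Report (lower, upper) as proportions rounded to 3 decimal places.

(-0.014, 0.066)

Each SE is √(p̂(1−p̂)/n): √(0.5040·0.4960/641) = 0.01975 and √(0.4780·0.5220/1195) = 0.01445.
SE(p̂₁ − p̂₂) = √(SE₁² + SE₂²) = √(0.0003900625 + 0.0002088025) = 0.02447, since the two samples are independent.
At 90% confidence z* = 1.645; margin = 1.645 × 0.02447 = 0.04025.
The difference is 0.5040 − 0.4780 = 0.0260, so the interval is 0.0260 ± 0.04025 = (-0.014, 0.066).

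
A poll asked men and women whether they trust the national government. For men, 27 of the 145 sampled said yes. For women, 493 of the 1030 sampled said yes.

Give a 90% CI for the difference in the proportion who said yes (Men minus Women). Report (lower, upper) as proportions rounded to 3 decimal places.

p̂₁ = 27/145 = 0.1862 and p̂₂ = 493/1030 = 0.4786.
SE₁ = √(p̂₁(1−p̂₁)/n₁) = √(0.1862·0.8138/145) = 0.03233; SE₂ = √(0.4786·0.5214/1030) = 0.01557.
Independent samples: SE of the difference = √(SE₁² + SE₂²) = √(0.0010452289 + 0.0002424249) = 0.03588.
z* for 90% confidence is 1.645, so the margin of error is 1.645 × 0.03588 = 0.05902.
Point estimate p̂₁ − p̂₂ = 0.1862 − 0.4786 = -0.2924.
-0.2924 ± 0.05902 → (-0.351, -0.233).

(-0.351, -0.233)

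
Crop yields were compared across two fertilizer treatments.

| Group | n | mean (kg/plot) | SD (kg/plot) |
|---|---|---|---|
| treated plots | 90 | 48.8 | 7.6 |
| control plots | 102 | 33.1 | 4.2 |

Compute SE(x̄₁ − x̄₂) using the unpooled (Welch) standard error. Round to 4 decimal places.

0.9026

Per-group SEs: s₁/√n₁ = 7.6/√90 = 0.8011, s₂/√n₂ = 4.2/√102 = 0.4159.
Unpooled SE of the difference: √(0.64176121 + 0.17297281) = 0.9026.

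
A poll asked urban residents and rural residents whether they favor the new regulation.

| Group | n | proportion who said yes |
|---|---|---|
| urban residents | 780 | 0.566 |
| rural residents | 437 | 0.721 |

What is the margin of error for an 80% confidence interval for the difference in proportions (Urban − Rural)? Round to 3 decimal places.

0.036

Each SE is √(p̂(1−p̂)/n): √(0.5660·0.4340/780) = 0.01775 and √(0.7210·0.2790/437) = 0.02146.
SE(p̂₁ − p̂₂) = √(SE₁² + SE₂²) = √(0.0003150625 + 0.0004605316) = 0.02785, since the two samples are independent.
At 80% confidence z* = 1.282; margin = 1.282 × 0.02785 = 0.03570.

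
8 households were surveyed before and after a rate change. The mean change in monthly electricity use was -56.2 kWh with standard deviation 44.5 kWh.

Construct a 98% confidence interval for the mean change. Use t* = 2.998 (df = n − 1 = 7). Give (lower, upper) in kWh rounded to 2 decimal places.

Paired design: SE = s_d/√n = 44.5/√8 = 15.7331.
t* = 2.998; margin of error = 2.998 × 15.7331 = 47.1678.
-56.2 ± 47.1678 → (-103.37, -9.03).

(-103.37, -9.03)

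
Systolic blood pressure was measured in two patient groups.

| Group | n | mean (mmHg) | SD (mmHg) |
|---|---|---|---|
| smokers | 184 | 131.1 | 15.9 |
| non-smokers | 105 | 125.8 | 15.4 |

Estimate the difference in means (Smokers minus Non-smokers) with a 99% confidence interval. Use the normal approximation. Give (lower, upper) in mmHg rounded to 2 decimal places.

(0.39, 10.21)

Per-group SEs: s₁/√n₁ = 15.9/√184 = 1.1722, s₂/√n₂ = 15.4/√105 = 1.5029.
Unpooled SE of the difference: √(1.37405284 + 2.25870841) = 1.9060.
Margin of error = z* · SE = 2.576 × 1.9060 = 4.9099.
x̄₁ − x̄₂ = 131.1 − 125.8 = 5.3000.
CI: 5.3000 ± 4.9099 = (0.39, 10.21).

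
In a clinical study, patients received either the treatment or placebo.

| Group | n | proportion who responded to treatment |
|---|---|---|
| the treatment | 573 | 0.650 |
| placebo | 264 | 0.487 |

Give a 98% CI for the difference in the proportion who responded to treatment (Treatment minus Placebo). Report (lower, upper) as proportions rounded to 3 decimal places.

(0.078, 0.248)

The two standard errors are √(0.6500×0.3500/573) = 0.01993 and √(0.4870×0.5130/264) = 0.03076.
Because the samples are independent, SE_diff = √(0.01993² + 0.03076²) = 0.03665.
Using z* = 2.326 for 98%, ME = 2.326 × 0.03665 = 0.08525.
p̂₁ − p̂₂ = 0.1630; interval 0.1630 ± 0.08525 gives (0.078, 0.248).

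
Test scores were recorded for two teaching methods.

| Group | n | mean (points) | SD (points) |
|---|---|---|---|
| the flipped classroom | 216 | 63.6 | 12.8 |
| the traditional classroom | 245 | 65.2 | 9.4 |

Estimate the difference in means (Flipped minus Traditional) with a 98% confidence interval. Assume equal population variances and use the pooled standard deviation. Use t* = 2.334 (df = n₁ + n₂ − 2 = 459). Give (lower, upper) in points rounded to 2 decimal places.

s_p = √[((n₁−1)s₁² + (n₂−1)s₂²)/(n₁+n₂−2)] = √[(215·12.8² + 244·9.4²)/459] = 11.1227.
SE = 11.1227·√(1/216 + 1/245) = 1.0381.
With t* = 2.334, margin = 2.334 × 1.0381 = 2.4229.
x̄₁ − x̄₂ = 63.6 − 65.2 = -1.6000; interval -1.6000 ± 2.4229 = (-4.02, 0.82).

(-4.02, 0.82)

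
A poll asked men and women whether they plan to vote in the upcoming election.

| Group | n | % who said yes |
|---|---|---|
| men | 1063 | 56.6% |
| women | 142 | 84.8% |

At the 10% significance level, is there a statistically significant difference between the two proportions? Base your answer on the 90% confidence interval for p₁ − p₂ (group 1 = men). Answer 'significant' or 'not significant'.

Each SE is √(p̂(1−p̂)/n): √(0.5660·0.4340/1063) = 0.01520 and √(0.8480·0.1520/142) = 0.03013.
SE(p̂₁ − p̂₂) = √(SE₁² + SE₂²) = √(0.00023104 + 0.0009078169) = 0.03375, since the two samples are independent.
At 90% confidence z* = 1.645; margin = 1.645 × 0.03375 = 0.05552.
The difference is 0.5660 − 0.8480 = -0.2820, so the interval is -0.2820 ± 0.05552 = (-0.33752, -0.22648).
The interval (-0.33752, -0.22648) does not contain 0, so the difference is significant.

significant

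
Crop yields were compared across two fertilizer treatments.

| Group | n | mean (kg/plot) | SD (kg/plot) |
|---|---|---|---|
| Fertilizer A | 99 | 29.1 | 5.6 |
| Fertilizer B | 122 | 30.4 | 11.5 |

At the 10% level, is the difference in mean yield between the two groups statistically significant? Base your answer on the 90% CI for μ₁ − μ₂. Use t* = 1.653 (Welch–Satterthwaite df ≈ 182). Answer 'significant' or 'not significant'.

Per-group SEs: s₁/√n₁ = 5.6/√99 = 0.5628, s₂/√n₂ = 11.5/√122 = 1.0412.
Unpooled SE of the difference: √(0.31674384 + 1.08409744) = 1.1836.
Margin of error = t* · SE = 1.653 × 1.1836 = 1.9565.
x̄₁ − x̄₂ = 29.1 − 30.4 = -1.3000.
CI: -1.3000 ± 1.9565 = (-3.2565, 0.6565).
The interval (-3.2565, 0.6565) contains 0, so the difference is not significant.

not significant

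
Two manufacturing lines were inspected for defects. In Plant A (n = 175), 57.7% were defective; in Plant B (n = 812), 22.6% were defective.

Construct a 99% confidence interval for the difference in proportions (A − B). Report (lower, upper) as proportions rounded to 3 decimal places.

(0.248, 0.454)

Each SE is √(p̂(1−p̂)/n): √(0.5770·0.4230/175) = 0.03735 and √(0.2260·0.7740/812) = 0.01468.
SE(p̂₁ − p̂₂) = √(SE₁² + SE₂²) = √(0.0013950225 + 0.0002155024) = 0.04013, since the two samples are independent.
At 99% confidence z* = 2.576; margin = 2.576 × 0.04013 = 0.10337.
The difference is 0.5770 − 0.2260 = 0.3510, so the interval is 0.3510 ± 0.10337 = (0.248, 0.454).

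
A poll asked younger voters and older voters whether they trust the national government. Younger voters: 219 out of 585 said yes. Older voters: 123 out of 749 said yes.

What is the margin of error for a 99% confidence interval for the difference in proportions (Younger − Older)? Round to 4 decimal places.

Sample proportions: 219/585 = 0.3744, 123/749 = 0.1642.
Each SE is √(p̂(1−p̂)/n): √(0.3744·0.6256/585) = 0.02001 and √(0.1642·0.8358/749) = 0.01354.
SE(p̂₁ − p̂₂) = √(SE₁² + SE₂²) = √(0.0004004001 + 0.0001833316) = 0.02416, since the two samples are independent.
At 99% confidence z* = 2.576; margin = 2.576 × 0.02416 = 0.06224.

0.0622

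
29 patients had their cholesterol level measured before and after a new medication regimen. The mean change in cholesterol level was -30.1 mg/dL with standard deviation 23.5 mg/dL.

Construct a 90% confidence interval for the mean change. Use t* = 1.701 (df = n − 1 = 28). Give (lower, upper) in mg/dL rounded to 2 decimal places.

(-37.52, -22.68)

Paired design: SE = s_d/√n = 23.5/√29 = 4.3638.
t* = 1.701; margin of error = 1.701 × 4.3638 = 7.4228.
-30.1 ± 7.4228 → (-37.52, -22.68).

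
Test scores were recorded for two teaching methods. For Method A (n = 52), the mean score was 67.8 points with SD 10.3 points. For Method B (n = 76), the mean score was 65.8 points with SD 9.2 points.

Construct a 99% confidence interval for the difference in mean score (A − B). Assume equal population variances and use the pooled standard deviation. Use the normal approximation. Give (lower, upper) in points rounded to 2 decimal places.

s_p = √[((n₁−1)s₁² + (n₂−1)s₂²)/(n₁+n₂−2)] = √[(51·10.3² + 75·9.2²)/126] = 9.6603.
SE = 9.6603·√(1/52 + 1/76) = 1.7385.
With z* = 2.576, margin = 2.576 × 1.7385 = 4.4784.
x̄₁ − x̄₂ = 67.8 − 65.8 = 2.0000; interval 2.0000 ± 4.4784 = (-2.48, 6.48).

(-2.48, 6.48)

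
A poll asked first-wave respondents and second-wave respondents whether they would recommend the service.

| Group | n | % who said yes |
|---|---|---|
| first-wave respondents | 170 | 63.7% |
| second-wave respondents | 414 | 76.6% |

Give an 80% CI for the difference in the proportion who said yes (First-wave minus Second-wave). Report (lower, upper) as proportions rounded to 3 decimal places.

(-0.183, -0.075)

The two standard errors are √(0.6370×0.3630/170) = 0.03688 and √(0.7660×0.2340/414) = 0.02081.
Because the samples are independent, SE_diff = √(0.03688² + 0.02081²) = 0.04235.
Using z* = 1.282 for 80%, ME = 1.282 × 0.04235 = 0.05429.
p̂₁ − p̂₂ = -0.1290; interval -0.1290 ± 0.05429 gives (-0.183, -0.075).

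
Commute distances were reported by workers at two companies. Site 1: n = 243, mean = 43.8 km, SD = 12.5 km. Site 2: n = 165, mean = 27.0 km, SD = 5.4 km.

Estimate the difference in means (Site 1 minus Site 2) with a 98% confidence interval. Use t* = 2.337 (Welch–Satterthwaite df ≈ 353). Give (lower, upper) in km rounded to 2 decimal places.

Standard errors of each mean: 12.5/√243 = 0.8019 and 5.4/√165 = 0.4204.
SE(x̄₁ − x̄₂) = √(0.8019² + 0.4204²) = 0.9054 for independent samples with unequal variances.
With t* = 2.337, the margin is 2.337 × 0.9054 = 2.1159.
x̄₁ − x̄₂ = 43.8 − 27.0 = 16.8000; the interval is 16.8000 ± 2.1159 = (14.68, 18.92).

(14.68, 18.92)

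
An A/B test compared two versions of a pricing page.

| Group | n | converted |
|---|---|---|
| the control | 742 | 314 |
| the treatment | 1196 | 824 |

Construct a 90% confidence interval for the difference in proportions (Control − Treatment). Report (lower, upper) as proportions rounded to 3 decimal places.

(-0.303, -0.229)

Sample proportions: 314/742 = 0.4232, 824/1196 = 0.6890.
Each SE is √(p̂(1−p̂)/n): √(0.4232·0.5768/742) = 0.01814 and √(0.6890·0.3110/1196) = 0.01339.
SE(p̂₁ − p̂₂) = √(SE₁² + SE₂²) = √(0.0003290596 + 0.0001792921) = 0.02255, since the two samples are independent.
At 90% confidence z* = 1.645; margin = 1.645 × 0.02255 = 0.03709.
The difference is 0.4232 − 0.6890 = -0.2658, so the interval is -0.2658 ± 0.03709 = (-0.303, -0.229).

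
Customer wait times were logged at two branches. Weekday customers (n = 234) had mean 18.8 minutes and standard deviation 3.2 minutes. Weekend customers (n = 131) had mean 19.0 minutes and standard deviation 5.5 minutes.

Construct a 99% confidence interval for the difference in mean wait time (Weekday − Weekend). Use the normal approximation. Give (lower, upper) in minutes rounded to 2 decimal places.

(-1.55, 1.15)

SE₁ = s₁/√n₁ = 3.2/√234 = 0.2092; SE₂ = 5.5/√131 = 0.4805.
Independent samples, unequal variances: SE_diff = √(SE₁² + SE₂²) = √(0.04376464 + 0.23088025) = 0.5241.
z* = 2.576, so margin of error = 2.576 × 0.5241 = 1.3501.
Difference in means = 18.8 − 19.0 = -0.2000.
-0.2000 ± 1.3501 → (-1.55, 1.15).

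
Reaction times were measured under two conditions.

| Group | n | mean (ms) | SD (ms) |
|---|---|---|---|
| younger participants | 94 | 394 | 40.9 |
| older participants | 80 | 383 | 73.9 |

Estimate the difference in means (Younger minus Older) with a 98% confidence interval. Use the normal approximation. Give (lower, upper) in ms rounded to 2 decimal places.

(-10.58, 32.58)

Standard errors of each mean: 40.9/√94 = 4.2185 and 73.9/√80 = 8.2623.
SE(x̄₁ − x̄₂) = √(4.2185² + 8.2623²) = 9.2769 for independent samples with unequal variances.
With z* = 2.326, the margin is 2.326 × 9.2769 = 21.5781.
x̄₁ − x̄₂ = 394 − 383 = 11.0000; the interval is 11.0000 ± 21.5781 = (-10.58, 32.58).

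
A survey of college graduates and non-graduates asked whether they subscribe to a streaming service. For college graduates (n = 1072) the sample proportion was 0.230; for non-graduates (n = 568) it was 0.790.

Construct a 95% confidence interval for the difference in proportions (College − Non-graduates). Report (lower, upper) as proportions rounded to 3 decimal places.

The two standard errors are √(0.2300×0.7700/1072) = 0.01285 and √(0.7900×0.2100/568) = 0.01709.
Because the samples are independent, SE_diff = √(0.01285² + 0.01709²) = 0.02138.
Using z* = 1.960 for 95%, ME = 1.960 × 0.02138 = 0.04190.
p̂₁ − p̂₂ = -0.5600; interval -0.5600 ± 0.04190 gives (-0.602, -0.518).

(-0.602, -0.518)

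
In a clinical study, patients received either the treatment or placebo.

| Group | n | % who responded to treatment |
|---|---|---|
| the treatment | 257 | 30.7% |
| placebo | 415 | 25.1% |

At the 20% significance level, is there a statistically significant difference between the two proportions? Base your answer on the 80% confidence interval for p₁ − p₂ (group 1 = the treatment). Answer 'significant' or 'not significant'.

SE₁ = √(p̂₁(1−p̂₁)/n₁) = √(0.3070·0.6930/257) = 0.02877; SE₂ = √(0.2510·0.7490/415) = 0.02128.
Independent samples: SE of the difference = √(SE₁² + SE₂²) = √(0.0008277129 + 0.0004528384) = 0.03578.
z* for 80% confidence is 1.282, so the margin of error is 1.282 × 0.03578 = 0.04587.
Point estimate p̂₁ − p̂₂ = 0.3070 − 0.2510 = 0.0560.
0.0560 ± 0.04587 → (0.01013, 0.10187).
The interval (0.01013, 0.10187) does not contain 0, so the difference is significant.

significant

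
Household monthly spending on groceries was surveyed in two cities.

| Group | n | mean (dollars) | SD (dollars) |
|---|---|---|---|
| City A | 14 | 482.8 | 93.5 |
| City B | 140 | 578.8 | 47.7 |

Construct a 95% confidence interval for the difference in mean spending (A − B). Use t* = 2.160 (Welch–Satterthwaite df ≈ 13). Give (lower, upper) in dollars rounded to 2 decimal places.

Standard errors of each mean: 93.5/√14 = 24.9889 and 47.7/√140 = 4.0314.
SE(x̄₁ − x̄₂) = √(24.9889² + 4.0314²) = 25.3120 for independent samples with unequal variances.
With t* = 2.160, the margin is 2.160 × 25.3120 = 54.6739.
x̄₁ − x̄₂ = 482.8 − 578.8 = -96.0000; the interval is -96.0000 ± 54.6739 = (-150.67, -41.33).

(-150.67, -41.33)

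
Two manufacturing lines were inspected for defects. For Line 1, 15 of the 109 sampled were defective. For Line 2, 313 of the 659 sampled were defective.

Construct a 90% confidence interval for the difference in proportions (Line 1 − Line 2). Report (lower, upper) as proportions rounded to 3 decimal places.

(-0.400, -0.274)

Sample proportions: 15/109 = 0.1376, 313/659 = 0.4750.
Each SE is √(p̂(1−p̂)/n): √(0.1376·0.8624/109) = 0.03300 and √(0.4750·0.5250/659) = 0.01945.
SE(p̂₁ − p̂₂) = √(SE₁² + SE₂²) = √(0.001089 + 0.0003783025) = 0.03831, since the two samples are independent.
At 90% confidence z* = 1.645; margin = 1.645 × 0.03831 = 0.06302.
The difference is 0.1376 − 0.4750 = -0.3374, so the interval is -0.3374 ± 0.06302 = (-0.400, -0.274).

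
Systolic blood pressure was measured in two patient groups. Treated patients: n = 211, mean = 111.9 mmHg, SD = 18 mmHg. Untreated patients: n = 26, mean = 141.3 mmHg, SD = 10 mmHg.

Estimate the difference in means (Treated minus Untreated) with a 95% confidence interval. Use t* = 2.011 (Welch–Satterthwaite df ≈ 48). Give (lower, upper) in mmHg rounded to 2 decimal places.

(-34.07, -24.73)

SE₁ = s₁/√n₁ = 18/√211 = 1.2392; SE₂ = 10/√26 = 1.9612.
Independent samples, unequal variances: SE_diff = √(SE₁² + SE₂²) = √(1.53561664 + 3.84630544) = 2.3199.
t* = 2.011, so margin of error = 2.011 × 2.3199 = 4.6653.
Difference in means = 111.9 − 141.3 = -29.4000.
-29.4000 ± 4.6653 → (-34.07, -24.73).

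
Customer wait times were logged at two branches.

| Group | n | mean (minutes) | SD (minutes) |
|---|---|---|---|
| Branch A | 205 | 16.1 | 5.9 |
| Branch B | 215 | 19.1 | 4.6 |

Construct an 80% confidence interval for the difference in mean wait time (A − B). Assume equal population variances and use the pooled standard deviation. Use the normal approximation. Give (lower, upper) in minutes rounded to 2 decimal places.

s_p = √[((n₁−1)s₁² + (n₂−1)s₂²)/(n₁+n₂−2)] = √[(204·5.9² + 214·4.6²)/418] = 5.2746.
SE = 5.2746·√(1/205 + 1/215) = 0.5149.
With z* = 1.282, margin = 1.282 × 0.5149 = 0.6601.
x̄₁ − x̄₂ = 16.1 − 19.1 = -3.0000; interval -3.0000 ± 0.6601 = (-3.66, -2.34).

(-3.66, -2.34)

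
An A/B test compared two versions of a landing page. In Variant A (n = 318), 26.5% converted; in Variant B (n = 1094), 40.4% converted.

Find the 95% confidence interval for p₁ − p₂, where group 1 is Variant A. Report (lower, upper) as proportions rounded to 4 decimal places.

(-0.1956, -0.0824)

The two standard errors are √(0.2650×0.7350/318) = 0.02475 and √(0.4040×0.5960/1094) = 0.01484.
Because the samples are independent, SE_diff = √(0.02475² + 0.01484²) = 0.02886.
Using z* = 1.960 for 95%, ME = 1.960 × 0.02886 = 0.05657.
p̂₁ − p̂₂ = -0.1390; interval -0.1390 ± 0.05657 gives (-0.1956, -0.0824).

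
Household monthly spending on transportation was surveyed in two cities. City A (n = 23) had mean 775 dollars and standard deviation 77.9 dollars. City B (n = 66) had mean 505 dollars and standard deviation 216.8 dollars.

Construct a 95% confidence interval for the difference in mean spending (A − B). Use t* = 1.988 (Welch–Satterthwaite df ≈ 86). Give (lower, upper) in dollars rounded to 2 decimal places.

(207.89, 332.11)

Standard errors of each mean: 77.9/√23 = 16.2433 and 216.8/√66 = 26.6862.
SE(x̄₁ − x̄₂) = √(16.2433² + 26.6862²) = 31.2410 for independent samples with unequal variances.
With t* = 1.988, the margin is 1.988 × 31.2410 = 62.1071.
x̄₁ − x̄₂ = 775 − 505 = 270.0000; the interval is 270.0000 ± 62.1071 = (207.89, 332.11).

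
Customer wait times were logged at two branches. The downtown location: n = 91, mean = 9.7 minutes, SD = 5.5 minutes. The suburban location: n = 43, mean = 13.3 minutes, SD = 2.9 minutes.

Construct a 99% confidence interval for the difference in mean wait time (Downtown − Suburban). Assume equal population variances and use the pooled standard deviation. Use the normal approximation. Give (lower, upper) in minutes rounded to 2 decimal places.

(-5.90, -1.30)

s_p = √[((n₁−1)s₁² + (n₂−1)s₂²)/(n₁+n₂−2)] = √[(90·5.5² + 42·2.9²)/132] = 4.8271.
SE = 4.8271·√(1/91 + 1/43) = 0.8933.
With z* = 2.576, margin = 2.576 × 0.8933 = 2.3011.
x̄₁ − x̄₂ = 9.7 − 13.3 = -3.6000; interval -3.6000 ± 2.3011 = (-5.90, -1.30).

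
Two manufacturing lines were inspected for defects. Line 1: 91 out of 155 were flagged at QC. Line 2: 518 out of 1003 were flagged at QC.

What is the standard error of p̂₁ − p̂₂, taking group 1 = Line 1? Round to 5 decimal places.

0.04258

p̂₁ = 91/155 = 0.5871 and p̂₂ = 518/1003 = 0.5165.
SE₁ = √(p̂₁(1−p̂₁)/n₁) = √(0.5871·0.4129/155) = 0.03955; SE₂ = √(0.5165·0.4835/1003) = 0.01578.
Independent samples: SE of the difference = √(SE₁² + SE₂²) = √(0.0015642025 + 0.0002490084) = 0.04258.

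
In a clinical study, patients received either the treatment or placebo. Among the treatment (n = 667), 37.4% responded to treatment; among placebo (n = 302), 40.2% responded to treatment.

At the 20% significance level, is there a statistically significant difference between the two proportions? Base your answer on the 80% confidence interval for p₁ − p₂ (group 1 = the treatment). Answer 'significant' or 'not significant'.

not significant

SE₁ = √(p̂₁(1−p̂₁)/n₁) = √(0.3740·0.6260/667) = 0.01874; SE₂ = √(0.4020·0.5980/302) = 0.02821.
Independent samples: SE of the difference = √(SE₁² + SE₂²) = √(0.0003511876 + 0.0007958041) = 0.03387.
z* for 80% confidence is 1.282, so the margin of error is 1.282 × 0.03387 = 0.04342.
Point estimate p̂₁ − p̂₂ = 0.3740 − 0.4020 = -0.0280.
-0.0280 ± 0.04342 → (-0.07142, 0.01542).
The interval (-0.07142, 0.01542) contains 0, so the difference is not significant.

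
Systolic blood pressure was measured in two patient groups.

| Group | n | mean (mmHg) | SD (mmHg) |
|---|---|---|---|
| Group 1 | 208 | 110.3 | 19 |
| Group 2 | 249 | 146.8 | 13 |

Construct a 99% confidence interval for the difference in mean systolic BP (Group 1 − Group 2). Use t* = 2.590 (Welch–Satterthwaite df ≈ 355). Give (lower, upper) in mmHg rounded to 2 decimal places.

(-40.52, -32.48)

Per-group SEs: s₁/√n₁ = 19/√208 = 1.3174, s₂/√n₂ = 13/√249 = 0.8238.
Unpooled SE of the difference: √(1.73554276 + 0.67864644) = 1.5538.
Margin of error = t* · SE = 2.590 × 1.5538 = 4.0243.
x̄₁ − x̄₂ = 110.3 − 146.8 = -36.5000.
CI: -36.5000 ± 4.0243 = (-40.52, -32.48).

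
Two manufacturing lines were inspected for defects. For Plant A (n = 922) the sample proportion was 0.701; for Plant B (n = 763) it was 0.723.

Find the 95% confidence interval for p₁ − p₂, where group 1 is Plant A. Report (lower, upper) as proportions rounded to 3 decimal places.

(-0.065, 0.021)

The two standard errors are √(0.7010×0.2990/922) = 0.01508 and √(0.7230×0.2770/763) = 0.01620.
Because the samples are independent, SE_diff = √(0.01508² + 0.01620²) = 0.02213.
Using z* = 1.960 for 95%, ME = 1.960 × 0.02213 = 0.04337.
p̂₁ − p̂₂ = -0.0220; interval -0.0220 ± 0.04337 gives (-0.065, 0.021).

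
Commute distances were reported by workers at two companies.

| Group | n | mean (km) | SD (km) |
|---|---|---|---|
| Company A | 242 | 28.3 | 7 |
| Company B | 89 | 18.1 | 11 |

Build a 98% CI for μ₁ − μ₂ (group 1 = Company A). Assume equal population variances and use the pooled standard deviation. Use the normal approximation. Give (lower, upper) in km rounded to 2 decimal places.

Pooled variance s_p² = [241·7² + 88·11²] / (242+89−2) = 68.2584, so s_p = 8.2619.
SE_diff = s_p·√(1/n₁ + 1/n₂) = 8.2619·√(1/242 + 1/89) = 1.0242.
z* = 2.326; margin = 2.326 × 1.0242 = 2.3823.
Difference = 28.3 − 18.1 = 10.2000.
10.2000 ± 2.3823 → (7.82, 12.58).

(7.82, 12.58)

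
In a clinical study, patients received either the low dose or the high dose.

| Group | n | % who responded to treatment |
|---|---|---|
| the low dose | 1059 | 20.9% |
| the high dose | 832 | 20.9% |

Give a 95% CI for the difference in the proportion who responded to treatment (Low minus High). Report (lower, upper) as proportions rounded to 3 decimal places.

Each SE is √(p̂(1−p̂)/n): √(0.2090·0.7910/1059) = 0.01249 and √(0.2090·0.7910/832) = 0.01410.
SE(p̂₁ − p̂₂) = √(SE₁² + SE₂²) = √(0.0001560001 + 0.00019881) = 0.01884, since the two samples are independent.
At 95% confidence z* = 1.960; margin = 1.960 × 0.01884 = 0.03693.
The difference is 0.2090 − 0.2090 = 0.0000, so the interval is 0.0000 ± 0.03693 = (-0.037, 0.037).

(-0.037, 0.037)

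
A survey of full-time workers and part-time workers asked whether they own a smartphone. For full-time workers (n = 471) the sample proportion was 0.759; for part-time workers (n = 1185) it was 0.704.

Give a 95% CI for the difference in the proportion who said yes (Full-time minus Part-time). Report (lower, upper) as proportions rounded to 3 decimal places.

(0.008, 0.102)

The two standard errors are √(0.7590×0.2410/471) = 0.01971 and √(0.7040×0.2960/1185) = 0.01326.
Because the samples are independent, SE_diff = √(0.01971² + 0.01326²) = 0.02376.
Using z* = 1.960 for 95%, ME = 1.960 × 0.02376 = 0.04657.
p̂₁ − p̂₂ = 0.0550; interval 0.0550 ± 0.04657 gives (0.008, 0.102).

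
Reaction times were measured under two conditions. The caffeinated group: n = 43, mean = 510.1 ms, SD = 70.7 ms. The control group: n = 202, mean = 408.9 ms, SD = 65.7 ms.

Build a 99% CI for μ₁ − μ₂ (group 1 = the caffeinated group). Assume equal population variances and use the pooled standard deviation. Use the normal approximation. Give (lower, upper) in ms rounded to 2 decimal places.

(72.39, 130.01)

Pooled variance s_p² = [42·70.7² + 201·65.7²] / (43+202−2) = 4434.3665, so s_p = 66.5910.
SE_diff = s_p·√(1/n₁ + 1/n₂) = 66.5910·√(1/43 + 1/202) = 11.1838.
z* = 2.576; margin = 2.576 × 11.1838 = 28.8095.
Difference = 510.1 − 408.9 = 101.2000.
101.2000 ± 28.8095 → (72.39, 130.01).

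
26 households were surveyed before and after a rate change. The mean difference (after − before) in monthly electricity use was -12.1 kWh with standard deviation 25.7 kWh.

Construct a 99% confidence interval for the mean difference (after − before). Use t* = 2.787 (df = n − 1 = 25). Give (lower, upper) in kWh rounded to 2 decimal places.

This is a matched-pairs design, so SE = s_d/√n = 25.7/√26 = 5.0402.
Margin = 2.787 × 5.0402 = 14.0470; the interval is -12.1 ± 14.0470 = (-26.15, 1.95).

(-26.15, 1.95)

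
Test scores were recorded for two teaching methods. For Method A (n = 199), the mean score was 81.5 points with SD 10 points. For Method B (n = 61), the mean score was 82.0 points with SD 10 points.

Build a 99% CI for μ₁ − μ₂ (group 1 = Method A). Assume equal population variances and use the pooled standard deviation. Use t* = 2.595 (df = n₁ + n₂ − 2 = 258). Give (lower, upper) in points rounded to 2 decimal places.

s_p = √[((n₁−1)s₁² + (n₂−1)s₂²)/(n₁+n₂−2)] = √[(198·10² + 60·10²)/258] = 10.0000.
SE = 10.0000·√(1/199 + 1/61) = 1.4635.
With t* = 2.595, margin = 2.595 × 1.4635 = 3.7978.
x̄₁ − x̄₂ = 81.5 − 82.0 = -0.5000; interval -0.5000 ± 3.7978 = (-4.30, 3.30).

(-4.30, 3.30)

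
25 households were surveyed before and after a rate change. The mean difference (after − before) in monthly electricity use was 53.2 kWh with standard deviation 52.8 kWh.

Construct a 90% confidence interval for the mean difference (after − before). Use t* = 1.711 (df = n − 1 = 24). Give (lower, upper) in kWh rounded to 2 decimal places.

Paired design: SE = s_d/√n = 52.8/√25 = 10.5600.
t* = 1.711; margin of error = 1.711 × 10.5600 = 18.0682.
53.2 ± 18.0682 → (35.13, 71.27).

(35.13, 71.27)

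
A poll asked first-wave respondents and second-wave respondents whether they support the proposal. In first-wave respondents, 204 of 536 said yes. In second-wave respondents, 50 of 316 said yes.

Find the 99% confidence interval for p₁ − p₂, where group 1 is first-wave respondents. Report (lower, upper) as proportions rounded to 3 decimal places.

p̂₁ = 204/536 = 0.3806 and p̂₂ = 50/316 = 0.1582.
SE₁ = √(p̂₁(1−p̂₁)/n₁) = √(0.3806·0.6194/536) = 0.02097; SE₂ = √(0.1582·0.8418/316) = 0.02053.
Independent samples: SE of the difference = √(SE₁² + SE₂²) = √(0.0004397409 + 0.0004214809) = 0.02935.
z* for 99% confidence is 2.576, so the margin of error is 2.576 × 0.02935 = 0.07561.
Point estimate p̂₁ − p̂₂ = 0.3806 − 0.1582 = 0.2224.
0.2224 ± 0.07561 → (0.147, 0.298).

(0.147, 0.298)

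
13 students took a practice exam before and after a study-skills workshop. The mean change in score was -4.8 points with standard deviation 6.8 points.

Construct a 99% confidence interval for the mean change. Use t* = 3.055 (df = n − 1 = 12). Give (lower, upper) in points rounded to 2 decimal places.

(-10.56, 0.96)

This is a matched-pairs design, so SE = s_d/√n = 6.8/√13 = 1.8860.
Margin = 3.055 × 1.8860 = 5.7617; the interval is -4.8 ± 5.7617 = (-10.56, 0.96).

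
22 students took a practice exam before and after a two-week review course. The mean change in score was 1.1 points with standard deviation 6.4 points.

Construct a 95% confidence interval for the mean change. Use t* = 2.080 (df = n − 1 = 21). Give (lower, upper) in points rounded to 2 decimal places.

(-1.74, 3.94)

Paired design: SE = s_d/√n = 6.4/√22 = 1.3645.
t* = 2.080; margin of error = 2.080 × 1.3645 = 2.8382.
1.1 ± 2.8382 → (-1.74, 3.94).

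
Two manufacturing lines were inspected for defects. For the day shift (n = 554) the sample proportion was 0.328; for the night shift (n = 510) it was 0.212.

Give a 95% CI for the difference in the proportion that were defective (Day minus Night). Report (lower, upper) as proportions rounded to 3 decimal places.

SE₁ = √(p̂₁(1−p̂₁)/n₁) = √(0.3280·0.6720/554) = 0.01995; SE₂ = √(0.2120·0.7880/510) = 0.01810.
Independent samples: SE of the difference = √(SE₁² + SE₂²) = √(0.0003980025 + 0.00032761) = 0.02694.
z* for 95% confidence is 1.960, so the margin of error is 1.960 × 0.02694 = 0.05280.
Point estimate p̂₁ − p̂₂ = 0.3280 − 0.2120 = 0.1160.
0.1160 ± 0.05280 → (0.063, 0.169).

(0.063, 0.169)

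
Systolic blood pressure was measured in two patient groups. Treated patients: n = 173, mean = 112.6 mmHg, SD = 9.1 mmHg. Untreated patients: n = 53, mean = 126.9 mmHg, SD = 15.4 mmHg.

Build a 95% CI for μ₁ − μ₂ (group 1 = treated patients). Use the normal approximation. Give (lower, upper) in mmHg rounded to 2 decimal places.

Standard errors of each mean: 9.1/√173 = 0.6919 and 15.4/√53 = 2.1154.
SE(x̄₁ − x̄₂) = √(0.6919² + 2.1154²) = 2.2257 for independent samples with unequal variances.
With z* = 1.960, the margin is 1.960 × 2.2257 = 4.3624.
x̄₁ − x̄₂ = 112.6 − 126.9 = -14.3000; the interval is -14.3000 ± 4.3624 = (-18.66, -9.94).

(-18.66, -9.94)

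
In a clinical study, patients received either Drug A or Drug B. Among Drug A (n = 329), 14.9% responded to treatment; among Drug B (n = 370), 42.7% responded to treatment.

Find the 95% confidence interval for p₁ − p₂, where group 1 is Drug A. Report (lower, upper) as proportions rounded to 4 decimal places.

(-0.3414, -0.2146)

Each SE is √(p̂(1−p̂)/n): √(0.1490·0.8510/329) = 0.01963 and √(0.4270·0.5730/370) = 0.02572.
SE(p̂₁ − p̂₂) = √(SE₁² + SE₂²) = √(0.0003853369 + 0.0006615184) = 0.03236, since the two samples are independent.
At 95% confidence z* = 1.960; margin = 1.960 × 0.03236 = 0.06343.
The difference is 0.1490 − 0.4270 = -0.2780, so the interval is -0.2780 ± 0.06343 = (-0.3414, -0.2146).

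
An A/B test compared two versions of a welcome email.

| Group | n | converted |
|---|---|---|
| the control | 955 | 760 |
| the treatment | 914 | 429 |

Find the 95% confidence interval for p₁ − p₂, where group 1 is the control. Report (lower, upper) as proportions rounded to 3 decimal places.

Sample proportions: 760/955 = 0.7958, 429/914 = 0.4694.
Each SE is √(p̂(1−p̂)/n): √(0.7958·0.2042/955) = 0.01304 and √(0.4694·0.5306/914) = 0.01651.
SE(p̂₁ − p̂₂) = √(SE₁² + SE₂²) = √(0.0001700416 + 0.0002725801) = 0.02104, since the two samples are independent.
At 95% confidence z* = 1.960; margin = 1.960 × 0.02104 = 0.04124.
The difference is 0.7958 − 0.4694 = 0.3264, so the interval is 0.3264 ± 0.04124 = (0.285, 0.368).

(0.285, 0.368)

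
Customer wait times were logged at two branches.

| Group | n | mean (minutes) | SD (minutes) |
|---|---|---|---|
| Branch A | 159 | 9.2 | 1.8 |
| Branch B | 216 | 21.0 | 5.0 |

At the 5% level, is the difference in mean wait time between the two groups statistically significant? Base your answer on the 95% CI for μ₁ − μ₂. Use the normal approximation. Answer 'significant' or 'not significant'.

significant

Per-group SEs: s₁/√n₁ = 1.8/√159 = 0.1427, s₂/√n₂ = 5.0/√216 = 0.3402.
Unpooled SE of the difference: √(0.02036329 + 0.11573604) = 0.3689.
Margin of error = z* · SE = 1.960 × 0.3689 = 0.7230.
x̄₁ − x̄₂ = 9.2 − 21.0 = -11.8000.
CI: -11.8000 ± 0.7230 = (-12.5230, -11.0770).
The interval (-12.5230, -11.0770) does not contain 0, so the difference is significant.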